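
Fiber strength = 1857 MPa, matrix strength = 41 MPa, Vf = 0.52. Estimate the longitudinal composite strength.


sigma_1 = sigma_f*Vf + sigma_m*(1-Vf) = 1857*0.52 + 41*0.48 = 985.3 MPa

985.3 MPa


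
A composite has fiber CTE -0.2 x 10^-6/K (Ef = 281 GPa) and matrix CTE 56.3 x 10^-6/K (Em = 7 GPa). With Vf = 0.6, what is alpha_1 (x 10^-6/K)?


E1 = Ef*Vf + Em*(1-Vf) = 171.4
alpha_1 = (alpha_f*Ef*Vf + alpha_m*Em*(1-Vf))/E1 = 0.72 x 10^-6/K

0.72 x 10^-6/K


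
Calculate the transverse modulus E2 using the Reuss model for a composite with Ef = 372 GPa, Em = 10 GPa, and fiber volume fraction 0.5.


1/E2 = Vf/Ef + (1-Vf)/Em = 0.5/372 + 0.5/10
E2 = 19.48 GPa

19.48 GPa


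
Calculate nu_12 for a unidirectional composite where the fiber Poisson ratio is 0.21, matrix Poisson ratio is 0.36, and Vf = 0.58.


nu_12 = nu_f*Vf + nu_m*(1-Vf) = 0.21*0.58 + 0.36*0.42 = 0.273

0.273


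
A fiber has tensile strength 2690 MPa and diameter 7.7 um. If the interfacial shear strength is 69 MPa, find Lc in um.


Lc = sigma_f * d / (2 * tau_i) = 2690 * 7.7 / (2 * 69) = 150.1 um

150.1 um


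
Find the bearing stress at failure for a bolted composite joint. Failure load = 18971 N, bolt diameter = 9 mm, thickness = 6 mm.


sigma_br = F/(d*h) = 18971/(9*6) = 351.3 MPa

351.3 MPa


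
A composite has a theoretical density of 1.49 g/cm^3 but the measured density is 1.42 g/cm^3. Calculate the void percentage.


Void% = (rho_theo - rho_actual)/rho_theo * 100 = (1.49 - 1.42)/1.49 * 100 = 4.7%

4.7%


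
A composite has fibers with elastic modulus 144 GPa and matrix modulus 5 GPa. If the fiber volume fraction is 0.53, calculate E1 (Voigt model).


E1 = Ef*Vf + Em*(1-Vf) = 144*0.53 + 5*0.47 = 78.67 GPa

78.67 GPa


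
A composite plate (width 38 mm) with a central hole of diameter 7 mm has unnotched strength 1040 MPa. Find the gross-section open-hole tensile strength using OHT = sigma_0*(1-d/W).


OHT = sigma_0*(1-d/W) = 1040*(1-7/38) = 848.4 MPa

848.4 MPa


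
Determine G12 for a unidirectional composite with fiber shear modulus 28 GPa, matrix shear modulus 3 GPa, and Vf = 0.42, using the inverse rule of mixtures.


1/G12 = Vf/Gf + (1-Vf)/Gm = 0.42/28 + 0.58/3
G12 = 4.8 GPa

4.8 GPa


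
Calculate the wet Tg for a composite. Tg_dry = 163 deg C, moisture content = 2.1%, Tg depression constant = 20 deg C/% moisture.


Tg_wet = Tg_dry - k*moisture = 163 - 20*2.1 = 121.0 deg C

121.0 deg C


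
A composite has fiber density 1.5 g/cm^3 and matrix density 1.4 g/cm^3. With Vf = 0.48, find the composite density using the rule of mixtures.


rho_c = rho_f*Vf + rho_m*(1-Vf) = 1.5*0.48 + 1.4*0.52 = 1.448 g/cm^3

1.448 g/cm^3


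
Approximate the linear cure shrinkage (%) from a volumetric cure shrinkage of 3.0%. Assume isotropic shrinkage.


Linear shrinkage ≈ vol_shrink/3 = 3.0/3 = 1.0%

1.0%


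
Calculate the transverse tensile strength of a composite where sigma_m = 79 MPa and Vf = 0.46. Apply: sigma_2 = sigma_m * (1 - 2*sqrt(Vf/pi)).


factor = 1 - 2*sqrt(0.46/pi) = 0.2347
sigma_2 = 79 * 0.2347 = 18.54 MPa

18.54 MPa


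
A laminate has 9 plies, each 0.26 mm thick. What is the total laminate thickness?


h = n * t_ply = 9 * 0.26 = 2.34 mm

2.34 mm


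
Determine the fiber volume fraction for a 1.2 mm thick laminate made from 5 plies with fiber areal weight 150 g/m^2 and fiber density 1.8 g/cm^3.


Vf = n * FAW / (rho_f * h * 1000) = 5 * 150 / (1.8 * 1.2 * 1000) = 0.3472

0.3472


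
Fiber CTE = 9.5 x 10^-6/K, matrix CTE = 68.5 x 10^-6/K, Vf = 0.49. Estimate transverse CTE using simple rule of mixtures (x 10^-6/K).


alpha_2 = alpha_f*Vf + alpha_m*(1-Vf) = 9.5*0.49 + 68.5*0.51 = 39.6 x 10^-6/K

39.6 x 10^-6/K


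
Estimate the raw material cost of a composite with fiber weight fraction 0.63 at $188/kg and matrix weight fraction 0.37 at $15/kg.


Cost = cost_f*Wf + cost_m*Wm = 188*0.63 + 15*0.37 = $123.99/kg

$123.99/kg


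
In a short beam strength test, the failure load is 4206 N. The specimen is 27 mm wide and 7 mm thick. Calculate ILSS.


ILSS = 3F/(4bh) = 3*4206/(4*27*7) = 16.69 MPa

16.69 MPa


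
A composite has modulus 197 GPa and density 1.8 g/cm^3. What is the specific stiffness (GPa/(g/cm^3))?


Specific stiffness = E/rho = 197/1.8 = 109.4 GPa/(g/cm^3)

109.4 GPa/(g/cm^3)


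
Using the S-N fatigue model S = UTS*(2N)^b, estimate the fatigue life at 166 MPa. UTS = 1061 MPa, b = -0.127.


N = 0.5 * (S/UTS)^(1/b) = 0.5 * (166/1061)^(1/-0.127) = 1.1024e+06 cycles

1.1024e+06 cycles


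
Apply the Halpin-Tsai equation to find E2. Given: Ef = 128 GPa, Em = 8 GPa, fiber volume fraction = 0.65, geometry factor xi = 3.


eta = (Ef/Em - 1)/(Ef/Em + xi) = (16.0 - 1)/(16.0 + 3) = 0.7895
E2 = Em*(1+xi*eta*Vf)/(1-eta*Vf) = 41.73 GPa

41.73 GPa


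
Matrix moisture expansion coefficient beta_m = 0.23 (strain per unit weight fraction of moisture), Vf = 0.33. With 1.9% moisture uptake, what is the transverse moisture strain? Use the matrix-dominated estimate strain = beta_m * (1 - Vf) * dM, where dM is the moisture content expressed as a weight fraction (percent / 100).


dM = 1.9/100 = 0.019
strain = beta_m * (1-Vf) * dM = 0.23 * 0.67 * 0.019 = 0.0029279

0.0029279


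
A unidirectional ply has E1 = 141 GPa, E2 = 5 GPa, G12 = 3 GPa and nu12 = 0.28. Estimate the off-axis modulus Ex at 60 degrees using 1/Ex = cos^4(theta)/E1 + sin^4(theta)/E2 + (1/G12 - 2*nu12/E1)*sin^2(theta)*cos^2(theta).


cos^4(60) = 0.0625, sin^4(60) = 0.5625, sin^2(60)*cos^2(60) = 0.1875
1/G12 - 2*nu12/E1 = 1/3 - 2*0.28/141 = 0.329362 GPa^-1
1/Ex = 0.0625/141 + 0.5625/5 + 0.329362*0.1875 = 0.1746986 GPa^-1
Ex = 5.72 GPa

5.72 GPa


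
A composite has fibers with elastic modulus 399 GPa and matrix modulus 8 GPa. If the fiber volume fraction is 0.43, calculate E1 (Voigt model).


E1 = Ef*Vf + Em*(1-Vf) = 399*0.43 + 8*0.57 = 176.13 GPa

176.13 GPa


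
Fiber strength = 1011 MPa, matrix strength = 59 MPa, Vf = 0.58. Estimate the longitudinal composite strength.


sigma_1 = sigma_f*Vf + sigma_m*(1-Vf) = 1011*0.58 + 59*0.42 = 611.2 MPa

611.2 MPa


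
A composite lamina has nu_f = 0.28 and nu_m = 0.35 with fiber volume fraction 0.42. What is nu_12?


nu_12 = nu_f*Vf + nu_m*(1-Vf) = 0.28*0.42 + 0.35*0.58 = 0.3206

0.3206


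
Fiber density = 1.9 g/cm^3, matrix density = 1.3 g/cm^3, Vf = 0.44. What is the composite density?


rho_c = rho_f*Vf + rho_m*(1-Vf) = 1.9*0.44 + 1.3*0.56 = 1.564 g/cm^3

1.564 g/cm^3


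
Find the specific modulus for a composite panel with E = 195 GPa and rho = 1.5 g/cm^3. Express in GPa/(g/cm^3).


Specific stiffness = E/rho = 195/1.5 = 130.0 GPa/(g/cm^3)

130.0 GPa/(g/cm^3)


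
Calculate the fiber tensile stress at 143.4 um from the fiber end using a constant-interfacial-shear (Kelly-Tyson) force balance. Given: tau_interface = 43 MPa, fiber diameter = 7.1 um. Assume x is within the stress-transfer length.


Force balance: sigma_f * (pi*d^2/4) = tau * (pi*d) * x  ->  sigma_f = 4 * tau * x / d
sigma_f = 4 * 43 * 143.4 / 7.1 = 3473.9 MPa

3473.9 MPa


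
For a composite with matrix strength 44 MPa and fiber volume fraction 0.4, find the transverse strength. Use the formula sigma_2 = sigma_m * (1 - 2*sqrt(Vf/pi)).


factor = 1 - 2*sqrt(0.4/pi) = 0.2864
sigma_2 = 44 * 0.2864 = 12.6 MPa

12.6 MPa


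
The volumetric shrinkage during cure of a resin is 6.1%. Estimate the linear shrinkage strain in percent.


Linear shrinkage ≈ vol_shrink/3 = 6.1/3 = 2.033%

2.033%


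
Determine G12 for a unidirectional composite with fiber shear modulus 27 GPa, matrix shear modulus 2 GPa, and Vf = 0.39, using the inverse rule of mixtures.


1/G12 = Vf/Gf + (1-Vf)/Gm = 0.39/27 + 0.61/2
G12 = 3.13 GPa

3.13 GPa


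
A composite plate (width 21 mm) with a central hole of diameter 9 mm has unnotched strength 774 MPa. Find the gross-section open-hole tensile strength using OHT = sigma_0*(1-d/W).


OHT = sigma_0*(1-d/W) = 774*(1-9/21) = 442.3 MPa

442.3 MPa


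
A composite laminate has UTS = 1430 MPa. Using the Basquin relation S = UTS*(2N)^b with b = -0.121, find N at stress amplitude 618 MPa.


N = 0.5 * (S/UTS)^(1/b) = 0.5 * (618/1430)^(1/-0.121) = 512.9876 cycles

512.9876 cycles


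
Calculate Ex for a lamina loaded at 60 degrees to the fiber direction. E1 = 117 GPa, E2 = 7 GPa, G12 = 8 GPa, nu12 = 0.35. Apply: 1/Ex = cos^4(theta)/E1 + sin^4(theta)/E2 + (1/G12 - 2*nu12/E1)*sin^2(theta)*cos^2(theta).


cos^4(60) = 0.0625, sin^4(60) = 0.5625, sin^2(60)*cos^2(60) = 0.1875
1/G12 - 2*nu12/E1 = 1/8 - 2*0.35/117 = 0.119017 GPa^-1
1/Ex = 0.0625/117 + 0.5625/7 + 0.119017*0.1875 = 0.103207 GPa^-1
Ex = 9.69 GPa

9.69 GPa


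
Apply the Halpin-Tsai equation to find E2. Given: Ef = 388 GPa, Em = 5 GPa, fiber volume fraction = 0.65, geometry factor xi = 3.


eta = (Ef/Em - 1)/(Ef/Em + xi) = (77.6 - 1)/(77.6 + 3) = 0.9504
E2 = Em*(1+xi*eta*Vf)/(1-eta*Vf) = 37.32 GPa

37.32 GPa


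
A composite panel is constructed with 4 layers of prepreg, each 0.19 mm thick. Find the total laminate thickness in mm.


h = n * t_ply = 4 * 0.19 = 0.76 mm

0.76 mm


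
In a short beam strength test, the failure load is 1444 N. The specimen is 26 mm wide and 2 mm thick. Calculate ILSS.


ILSS = 3F/(4bh) = 3*1444/(4*26*2) = 20.83 MPa

20.83 MPa


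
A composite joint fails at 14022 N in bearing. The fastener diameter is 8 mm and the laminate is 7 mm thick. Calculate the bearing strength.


sigma_br = F/(d*h) = 14022/(8*7) = 250.4 MPa

250.4 MPa


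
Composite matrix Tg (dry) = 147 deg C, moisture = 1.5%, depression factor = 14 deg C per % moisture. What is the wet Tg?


Tg_wet = Tg_dry - k*moisture = 147 - 14*1.5 = 126.0 deg C

126.0 deg C


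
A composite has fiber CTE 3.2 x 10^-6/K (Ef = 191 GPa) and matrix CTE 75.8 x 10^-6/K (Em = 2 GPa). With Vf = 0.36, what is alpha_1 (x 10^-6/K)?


E1 = Ef*Vf + Em*(1-Vf) = 70.04
alpha_1 = (alpha_f*Ef*Vf + alpha_m*Em*(1-Vf))/E1 = 4.53 x 10^-6/K

4.53 x 10^-6/K


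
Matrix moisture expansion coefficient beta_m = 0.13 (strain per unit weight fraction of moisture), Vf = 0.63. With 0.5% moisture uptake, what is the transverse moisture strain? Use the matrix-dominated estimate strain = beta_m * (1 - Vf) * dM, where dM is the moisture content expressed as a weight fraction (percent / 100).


dM = 0.5/100 = 0.005
strain = beta_m * (1-Vf) * dM = 0.13 * 0.37 * 0.005 = 0.0002405

0.0002405


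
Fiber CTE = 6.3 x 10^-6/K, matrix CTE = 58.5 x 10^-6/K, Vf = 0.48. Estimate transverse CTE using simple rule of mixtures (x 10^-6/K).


alpha_2 = alpha_f*Vf + alpha_m*(1-Vf) = 6.3*0.48 + 58.5*0.52 = 33.4 x 10^-6/K

33.4 x 10^-6/K


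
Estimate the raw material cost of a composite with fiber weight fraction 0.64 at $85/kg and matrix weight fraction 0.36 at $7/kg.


Cost = cost_f*Wf + cost_m*Wm = 85*0.64 + 7*0.36 = $56.92/kg

$56.92/kg


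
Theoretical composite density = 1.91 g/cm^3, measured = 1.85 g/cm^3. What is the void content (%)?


Void% = (rho_theo - rho_actual)/rho_theo * 100 = (1.91 - 1.85)/1.91 * 100 = 3.14%

3.14%


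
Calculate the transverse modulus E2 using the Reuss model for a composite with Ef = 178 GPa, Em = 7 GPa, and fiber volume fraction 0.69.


1/E2 = Vf/Ef + (1-Vf)/Em = 0.69/178 + 0.31/7
E2 = 20.76 GPa

20.76 GPa


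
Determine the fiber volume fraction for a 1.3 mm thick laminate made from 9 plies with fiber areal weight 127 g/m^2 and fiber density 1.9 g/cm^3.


Vf = n * FAW / (rho_f * h * 1000) = 9 * 127 / (1.9 * 1.3 * 1000) = 0.4628

0.4628


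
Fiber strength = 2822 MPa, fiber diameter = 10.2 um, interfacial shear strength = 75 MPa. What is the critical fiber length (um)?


Lc = sigma_f * d / (2 * tau_i) = 2822 * 10.2 / (2 * 75) = 191.9 um

191.9 um


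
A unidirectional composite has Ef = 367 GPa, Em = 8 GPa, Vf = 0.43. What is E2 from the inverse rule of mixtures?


1/E2 = Vf/Ef + (1-Vf)/Em = 0.43/367 + 0.57/8
E2 = 13.81 GPa

13.81 GPa


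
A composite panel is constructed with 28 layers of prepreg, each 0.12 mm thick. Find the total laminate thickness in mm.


h = n * t_ply = 28 * 0.12 = 3.36 mm

3.36 mm


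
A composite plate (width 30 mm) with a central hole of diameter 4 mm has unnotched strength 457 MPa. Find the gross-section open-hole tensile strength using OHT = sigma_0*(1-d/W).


OHT = sigma_0*(1-d/W) = 457*(1-4/30) = 396.1 MPa

396.1 MPa


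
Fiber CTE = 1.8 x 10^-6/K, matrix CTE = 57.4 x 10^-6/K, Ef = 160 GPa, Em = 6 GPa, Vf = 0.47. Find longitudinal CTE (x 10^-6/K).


E1 = Ef*Vf + Em*(1-Vf) = 78.38
alpha_1 = (alpha_f*Ef*Vf + alpha_m*Em*(1-Vf))/E1 = 4.06 x 10^-6/K

4.06 x 10^-6/K


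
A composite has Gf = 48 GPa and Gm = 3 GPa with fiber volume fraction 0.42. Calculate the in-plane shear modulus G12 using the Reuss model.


1/G12 = Vf/Gf + (1-Vf)/Gm = 0.42/48 + 0.58/3
G12 = 4.95 GPa

4.95 GPa


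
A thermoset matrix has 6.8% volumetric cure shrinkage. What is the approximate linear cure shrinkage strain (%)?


Linear shrinkage ≈ vol_shrink/3 = 6.8/3 = 2.267%

2.267%


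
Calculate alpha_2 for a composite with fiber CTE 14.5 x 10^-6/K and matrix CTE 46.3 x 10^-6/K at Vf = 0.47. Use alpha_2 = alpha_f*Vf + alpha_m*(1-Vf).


alpha_2 = alpha_f*Vf + alpha_m*(1-Vf) = 14.5*0.47 + 46.3*0.53 = 31.4 x 10^-6/K

31.4 x 10^-6/K


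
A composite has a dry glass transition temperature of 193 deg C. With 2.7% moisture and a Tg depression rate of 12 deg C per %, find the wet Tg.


Tg_wet = Tg_dry - k*moisture = 193 - 12*2.7 = 160.6 deg C

160.6 deg C


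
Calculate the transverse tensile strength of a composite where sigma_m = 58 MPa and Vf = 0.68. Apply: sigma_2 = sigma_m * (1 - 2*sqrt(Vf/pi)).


factor = 1 - 2*sqrt(0.68/pi) = 0.0695
sigma_2 = 58 * 0.0695 = 4.03 MPa

4.03 MPa


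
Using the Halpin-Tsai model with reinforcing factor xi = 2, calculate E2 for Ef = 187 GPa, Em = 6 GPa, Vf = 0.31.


eta = (Ef/Em - 1)/(Ef/Em + xi) = (31.1667 - 1)/(31.1667 + 2) = 0.9095
E2 = Em*(1+xi*eta*Vf)/(1-eta*Vf) = 13.07 GPa

13.07 GPa


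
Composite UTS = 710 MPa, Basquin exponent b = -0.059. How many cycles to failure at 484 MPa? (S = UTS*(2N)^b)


N = 0.5 * (S/UTS)^(1/b) = 0.5 * (484/710)^(1/-0.059) = 330.7723 cycles

330.7723 cycles


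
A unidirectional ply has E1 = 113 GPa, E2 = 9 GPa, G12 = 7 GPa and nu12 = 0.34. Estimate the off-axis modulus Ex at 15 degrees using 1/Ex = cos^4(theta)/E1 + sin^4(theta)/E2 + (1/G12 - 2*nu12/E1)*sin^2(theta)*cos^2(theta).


cos^4(15) = 0.870513, sin^4(15) = 0.004487, sin^2(15)*cos^2(15) = 0.0625
1/G12 - 2*nu12/E1 = 1/7 - 2*0.34/113 = 0.136839 GPa^-1
1/Ex = 0.870513/113 + 0.004487/9 + 0.136839*0.0625 = 0.0167547 GPa^-1
Ex = 59.68 GPa

59.68 GPa


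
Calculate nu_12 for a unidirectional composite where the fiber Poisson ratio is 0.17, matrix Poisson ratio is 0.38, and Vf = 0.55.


nu_12 = nu_f*Vf + nu_m*(1-Vf) = 0.17*0.55 + 0.38*0.45 = 0.2645

0.2645


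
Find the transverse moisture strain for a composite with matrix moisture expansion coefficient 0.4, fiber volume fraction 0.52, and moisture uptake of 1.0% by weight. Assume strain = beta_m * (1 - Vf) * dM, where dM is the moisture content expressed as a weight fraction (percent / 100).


dM = 1.0/100 = 0.01
strain = beta_m * (1-Vf) * dM = 0.4 * 0.48 * 0.01 = 0.00192

0.00192


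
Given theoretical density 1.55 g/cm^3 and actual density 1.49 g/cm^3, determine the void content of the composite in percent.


Void% = (rho_theo - rho_actual)/rho_theo * 100 = (1.55 - 1.49)/1.55 * 100 = 3.87%

3.87%


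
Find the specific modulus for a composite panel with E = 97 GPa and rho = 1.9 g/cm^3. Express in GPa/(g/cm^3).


Specific stiffness = E/rho = 97/1.9 = 51.1 GPa/(g/cm^3)

51.1 GPa/(g/cm^3)


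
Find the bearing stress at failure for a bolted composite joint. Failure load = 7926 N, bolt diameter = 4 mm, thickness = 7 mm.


sigma_br = F/(d*h) = 7926/(4*7) = 283.1 MPa

283.1 MPa


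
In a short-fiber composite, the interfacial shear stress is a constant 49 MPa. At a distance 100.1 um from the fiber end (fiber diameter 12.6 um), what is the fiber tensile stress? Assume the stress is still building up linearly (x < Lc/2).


Force balance: sigma_f * (pi*d^2/4) = tau * (pi*d) * x  ->  sigma_f = 4 * tau * x / d
sigma_f = 4 * 49 * 100.1 / 12.6 = 1557.1 MPa

1557.1 MPa


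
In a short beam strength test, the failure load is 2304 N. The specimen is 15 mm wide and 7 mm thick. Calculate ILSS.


ILSS = 3F/(4bh) = 3*2304/(4*15*7) = 16.46 MPa

16.46 MPa


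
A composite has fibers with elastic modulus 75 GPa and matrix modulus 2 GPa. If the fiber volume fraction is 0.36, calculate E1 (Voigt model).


E1 = Ef*Vf + Em*(1-Vf) = 75*0.36 + 2*0.64 = 28.28 GPa

28.28 GPa


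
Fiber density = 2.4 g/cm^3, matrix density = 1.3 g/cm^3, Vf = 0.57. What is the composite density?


rho_c = rho_f*Vf + rho_m*(1-Vf) = 2.4*0.57 + 1.3*0.43 = 1.927 g/cm^3

1.927 g/cm^3


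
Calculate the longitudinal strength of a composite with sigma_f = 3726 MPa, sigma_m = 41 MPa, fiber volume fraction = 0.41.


sigma_1 = sigma_f*Vf + sigma_m*(1-Vf) = 3726*0.41 + 41*0.59 = 1551.9 MPa

1551.9 MPa


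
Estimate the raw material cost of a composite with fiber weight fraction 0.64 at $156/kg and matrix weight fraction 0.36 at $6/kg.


Cost = cost_f*Wf + cost_m*Wm = 156*0.64 + 6*0.36 = $102.0/kg

$102.0/kg


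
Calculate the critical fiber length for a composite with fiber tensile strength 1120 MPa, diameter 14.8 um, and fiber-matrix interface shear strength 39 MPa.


Lc = sigma_f * d / (2 * tau_i) = 1120 * 14.8 / (2 * 39) = 212.5 um

212.5 um


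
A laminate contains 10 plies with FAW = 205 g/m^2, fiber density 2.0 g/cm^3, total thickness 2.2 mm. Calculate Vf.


Vf = n * FAW / (rho_f * h * 1000) = 10 * 205 / (2.0 * 2.2 * 1000) = 0.4659

0.4659


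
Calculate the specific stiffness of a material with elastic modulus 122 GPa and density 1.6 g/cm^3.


Specific stiffness = E/rho = 122/1.6 = 76.3 GPa/(g/cm^3)

76.3 GPa/(g/cm^3)


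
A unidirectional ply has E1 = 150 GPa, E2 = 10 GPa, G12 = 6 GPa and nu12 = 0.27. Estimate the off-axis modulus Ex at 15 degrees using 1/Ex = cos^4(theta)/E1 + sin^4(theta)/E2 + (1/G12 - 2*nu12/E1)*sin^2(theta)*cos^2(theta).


cos^4(15) = 0.870513, sin^4(15) = 0.004487, sin^2(15)*cos^2(15) = 0.0625
1/G12 - 2*nu12/E1 = 1/6 - 2*0.27/150 = 0.163067 GPa^-1
1/Ex = 0.870513/150 + 0.004487/10 + 0.163067*0.0625 = 0.0164438 GPa^-1
Ex = 60.81 GPa

60.81 GPa


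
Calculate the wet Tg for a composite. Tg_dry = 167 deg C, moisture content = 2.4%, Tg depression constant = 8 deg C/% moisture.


Tg_wet = Tg_dry - k*moisture = 167 - 8*2.4 = 147.8 deg C

147.8 deg C


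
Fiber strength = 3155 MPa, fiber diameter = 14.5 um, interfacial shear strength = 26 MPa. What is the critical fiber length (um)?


Lc = sigma_f * d / (2 * tau_i) = 3155 * 14.5 / (2 * 26) = 879.8 um

879.8 um


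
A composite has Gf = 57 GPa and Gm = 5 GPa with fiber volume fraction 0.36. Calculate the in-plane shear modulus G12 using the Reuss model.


1/G12 = Vf/Gf + (1-Vf)/Gm = 0.36/57 + 0.64/5
G12 = 7.45 GPa

7.45 GPa


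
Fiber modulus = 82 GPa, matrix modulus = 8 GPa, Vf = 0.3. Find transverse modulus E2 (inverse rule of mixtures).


1/E2 = Vf/Ef + (1-Vf)/Em = 0.3/82 + 0.7/8
E2 = 10.97 GPa

10.97 GPa


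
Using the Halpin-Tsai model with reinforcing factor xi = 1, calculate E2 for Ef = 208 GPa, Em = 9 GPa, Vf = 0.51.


eta = (Ef/Em - 1)/(Ef/Em + xi) = (23.1111 - 1)/(23.1111 + 1) = 0.9171
E2 = Em*(1+xi*eta*Vf)/(1-eta*Vf) = 24.82 GPa

24.82 GPa


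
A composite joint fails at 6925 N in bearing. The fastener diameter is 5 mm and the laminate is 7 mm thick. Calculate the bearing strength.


sigma_br = F/(d*h) = 6925/(5*7) = 197.9 MPa

197.9 MPa


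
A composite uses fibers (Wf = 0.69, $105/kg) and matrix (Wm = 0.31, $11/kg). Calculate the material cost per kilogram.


Cost = cost_f*Wf + cost_m*Wm = 105*0.69 + 11*0.31 = $75.86/kg

$75.86/kg


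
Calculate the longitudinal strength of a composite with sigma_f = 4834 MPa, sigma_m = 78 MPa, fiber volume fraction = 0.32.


sigma_1 = sigma_f*Vf + sigma_m*(1-Vf) = 4834*0.32 + 78*0.68 = 1599.9 MPa

1599.9 MPa


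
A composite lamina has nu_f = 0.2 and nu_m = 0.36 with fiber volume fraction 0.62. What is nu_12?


nu_12 = nu_f*Vf + nu_m*(1-Vf) = 0.2*0.62 + 0.36*0.38 = 0.2608

0.2608


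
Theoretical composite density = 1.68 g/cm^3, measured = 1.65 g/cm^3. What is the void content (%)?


Void% = (rho_theo - rho_actual)/rho_theo * 100 = (1.68 - 1.65)/1.68 * 100 = 1.79%

1.79%


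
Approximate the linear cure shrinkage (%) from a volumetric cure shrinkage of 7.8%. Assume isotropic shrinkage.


Linear shrinkage ≈ vol_shrink/3 = 7.8/3 = 2.6%

2.6%


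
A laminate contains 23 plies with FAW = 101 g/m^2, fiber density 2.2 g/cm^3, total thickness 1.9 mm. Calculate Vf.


Vf = n * FAW / (rho_f * h * 1000) = 23 * 101 / (2.2 * 1.9 * 1000) = 0.5557

0.5557


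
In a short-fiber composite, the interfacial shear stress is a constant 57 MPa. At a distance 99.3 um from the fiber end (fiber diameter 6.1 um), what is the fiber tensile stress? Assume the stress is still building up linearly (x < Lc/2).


Force balance: sigma_f * (pi*d^2/4) = tau * (pi*d) * x  ->  sigma_f = 4 * tau * x / d
sigma_f = 4 * 57 * 99.3 / 6.1 = 3711.5 MPa

3711.5 MPa


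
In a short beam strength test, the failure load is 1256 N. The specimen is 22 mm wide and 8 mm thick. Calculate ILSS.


ILSS = 3F/(4bh) = 3*1256/(4*22*8) = 5.35 MPa

5.35 MPa


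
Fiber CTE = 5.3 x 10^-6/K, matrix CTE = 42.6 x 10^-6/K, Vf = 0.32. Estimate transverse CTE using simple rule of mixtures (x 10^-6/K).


alpha_2 = alpha_f*Vf + alpha_m*(1-Vf) = 5.3*0.32 + 42.6*0.68 = 30.7 x 10^-6/K

30.7 x 10^-6/K


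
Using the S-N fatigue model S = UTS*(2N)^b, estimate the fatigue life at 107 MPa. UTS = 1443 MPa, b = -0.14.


N = 0.5 * (S/UTS)^(1/b) = 0.5 * (107/1443)^(1/-0.14) = 5.8825e+07 cycles

5.8825e+07 cycles


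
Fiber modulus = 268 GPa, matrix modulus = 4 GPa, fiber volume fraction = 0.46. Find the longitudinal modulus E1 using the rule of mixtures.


E1 = Ef*Vf + Em*(1-Vf) = 268*0.46 + 4*0.54 = 125.44 GPa

125.44 GPa


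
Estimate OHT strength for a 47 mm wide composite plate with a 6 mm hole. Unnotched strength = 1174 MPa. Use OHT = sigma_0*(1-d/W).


OHT = sigma_0*(1-d/W) = 1174*(1-6/47) = 1024.1 MPa

1024.1 MPa


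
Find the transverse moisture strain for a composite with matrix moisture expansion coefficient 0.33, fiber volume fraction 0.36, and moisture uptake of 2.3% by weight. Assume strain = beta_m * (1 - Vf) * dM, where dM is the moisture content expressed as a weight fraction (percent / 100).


dM = 2.3/100 = 0.023
strain = beta_m * (1-Vf) * dM = 0.33 * 0.64 * 0.023 = 0.0048576

0.0048576


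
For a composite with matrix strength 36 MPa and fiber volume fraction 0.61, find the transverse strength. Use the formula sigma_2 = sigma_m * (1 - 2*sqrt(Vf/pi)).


factor = 1 - 2*sqrt(0.61/pi) = 0.1187
sigma_2 = 36 * 0.1187 = 4.27 MPa

4.27 MPa


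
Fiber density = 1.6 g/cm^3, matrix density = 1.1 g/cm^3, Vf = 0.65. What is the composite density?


rho_c = rho_f*Vf + rho_m*(1-Vf) = 1.6*0.65 + 1.1*0.35 = 1.425 g/cm^3

1.425 g/cm^3


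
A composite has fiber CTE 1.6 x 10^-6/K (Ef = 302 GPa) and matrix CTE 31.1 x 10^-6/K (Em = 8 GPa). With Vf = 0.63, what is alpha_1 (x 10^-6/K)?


E1 = Ef*Vf + Em*(1-Vf) = 193.22
alpha_1 = (alpha_f*Ef*Vf + alpha_m*Em*(1-Vf))/E1 = 2.05 x 10^-6/K

2.05 x 10^-6/K


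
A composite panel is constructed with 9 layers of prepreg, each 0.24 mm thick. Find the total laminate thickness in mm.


h = n * t_ply = 9 * 0.24 = 2.16 mm

2.16 mm


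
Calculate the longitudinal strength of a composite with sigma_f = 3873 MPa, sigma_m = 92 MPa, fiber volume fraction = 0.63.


sigma_1 = sigma_f*Vf + sigma_m*(1-Vf) = 3873*0.63 + 92*0.37 = 2474.0 MPa

2474.0 MPa


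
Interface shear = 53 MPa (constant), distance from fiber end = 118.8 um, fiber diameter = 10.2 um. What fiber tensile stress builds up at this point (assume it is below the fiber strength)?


Force balance: sigma_f * (pi*d^2/4) = tau * (pi*d) * x  ->  sigma_f = 4 * tau * x / d
sigma_f = 4 * 53 * 118.8 / 10.2 = 2469.2 MPa

2469.2 MPa


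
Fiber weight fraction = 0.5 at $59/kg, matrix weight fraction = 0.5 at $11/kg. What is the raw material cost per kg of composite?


Cost = cost_f*Wf + cost_m*Wm = 59*0.5 + 11*0.5 = $35.0/kg

$35.0/kg


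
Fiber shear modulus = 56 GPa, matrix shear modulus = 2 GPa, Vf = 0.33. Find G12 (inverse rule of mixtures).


1/G12 = Vf/Gf + (1-Vf)/Gm = 0.33/56 + 0.67/2
G12 = 2.93 GPa

2.93 GPa


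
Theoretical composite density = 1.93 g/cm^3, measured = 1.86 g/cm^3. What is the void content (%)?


Void% = (rho_theo - rho_actual)/rho_theo * 100 = (1.93 - 1.86)/1.93 * 100 = 3.63%

3.63%


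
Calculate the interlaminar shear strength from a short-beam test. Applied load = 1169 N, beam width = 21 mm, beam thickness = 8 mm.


ILSS = 3F/(4bh) = 3*1169/(4*21*8) = 5.22 MPa

5.22 MPa


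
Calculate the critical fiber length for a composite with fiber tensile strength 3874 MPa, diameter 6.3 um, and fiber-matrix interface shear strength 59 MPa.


Lc = sigma_f * d / (2 * tau_i) = 3874 * 6.3 / (2 * 59) = 206.8 um

206.8 um


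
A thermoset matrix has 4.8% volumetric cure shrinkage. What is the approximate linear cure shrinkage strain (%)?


Linear shrinkage ≈ vol_shrink/3 = 4.8/3 = 1.6%

1.6%


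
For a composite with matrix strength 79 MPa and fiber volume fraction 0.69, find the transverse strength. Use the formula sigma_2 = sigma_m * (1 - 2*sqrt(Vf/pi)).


factor = 1 - 2*sqrt(0.69/pi) = 0.0627
sigma_2 = 79 * 0.0627 = 4.95 MPa

4.95 MPa


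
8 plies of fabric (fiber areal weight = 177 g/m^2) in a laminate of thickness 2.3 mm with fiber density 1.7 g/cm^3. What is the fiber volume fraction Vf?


Vf = n * FAW / (rho_f * h * 1000) = 8 * 177 / (1.7 * 2.3 * 1000) = 0.3621

0.3621


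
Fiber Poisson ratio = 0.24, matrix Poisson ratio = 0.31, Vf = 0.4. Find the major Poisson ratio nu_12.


nu_12 = nu_f*Vf + nu_m*(1-Vf) = 0.24*0.4 + 0.31*0.6 = 0.282

0.282


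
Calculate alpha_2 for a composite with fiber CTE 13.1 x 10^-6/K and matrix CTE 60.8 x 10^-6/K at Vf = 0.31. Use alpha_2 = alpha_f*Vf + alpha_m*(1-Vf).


alpha_2 = alpha_f*Vf + alpha_m*(1-Vf) = 13.1*0.31 + 60.8*0.69 = 46.0 x 10^-6/K

46.0 x 10^-6/K


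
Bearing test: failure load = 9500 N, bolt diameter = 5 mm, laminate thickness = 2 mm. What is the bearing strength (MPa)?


sigma_br = F/(d*h) = 9500/(5*2) = 950.0 MPa

950.0 MPa


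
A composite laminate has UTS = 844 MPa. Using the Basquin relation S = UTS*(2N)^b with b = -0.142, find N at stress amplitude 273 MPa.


N = 0.5 * (S/UTS)^(1/b) = 0.5 * (273/844)^(1/-0.142) = 1415.5996 cycles

1415.5996 cycles


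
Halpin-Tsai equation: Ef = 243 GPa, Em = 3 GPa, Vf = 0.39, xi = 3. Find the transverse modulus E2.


eta = (Ef/Em - 1)/(Ef/Em + xi) = (81.0 - 1)/(81.0 + 3) = 0.9524
E2 = Em*(1+xi*eta*Vf)/(1-eta*Vf) = 10.09 GPa

10.09 GPa


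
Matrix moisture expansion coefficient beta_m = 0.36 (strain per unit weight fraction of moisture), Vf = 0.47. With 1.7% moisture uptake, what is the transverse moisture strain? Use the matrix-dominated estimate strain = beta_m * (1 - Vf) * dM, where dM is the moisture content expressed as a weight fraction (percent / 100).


dM = 1.7/100 = 0.017
strain = beta_m * (1-Vf) * dM = 0.36 * 0.53 * 0.017 = 0.0032436

0.0032436


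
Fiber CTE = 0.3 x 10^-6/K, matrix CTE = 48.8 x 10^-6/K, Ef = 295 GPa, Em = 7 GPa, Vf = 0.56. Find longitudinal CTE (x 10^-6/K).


E1 = Ef*Vf + Em*(1-Vf) = 168.28
alpha_1 = (alpha_f*Ef*Vf + alpha_m*Em*(1-Vf))/E1 = 1.19 x 10^-6/K

1.19 x 10^-6/K


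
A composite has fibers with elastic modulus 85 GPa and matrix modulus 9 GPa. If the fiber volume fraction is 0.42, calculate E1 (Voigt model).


E1 = Ef*Vf + Em*(1-Vf) = 85*0.42 + 9*0.58 = 40.92 GPa

40.92 GPa


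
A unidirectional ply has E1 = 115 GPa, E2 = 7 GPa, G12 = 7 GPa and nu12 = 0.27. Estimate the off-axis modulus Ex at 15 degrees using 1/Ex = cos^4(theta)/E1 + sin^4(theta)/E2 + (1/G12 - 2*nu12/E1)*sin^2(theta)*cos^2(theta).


cos^4(15) = 0.870513, sin^4(15) = 0.004487, sin^2(15)*cos^2(15) = 0.0625
1/G12 - 2*nu12/E1 = 1/7 - 2*0.27/115 = 0.138161 GPa^-1
1/Ex = 0.870513/115 + 0.004487/7 + 0.138161*0.0625 = 0.0168458 GPa^-1
Ex = 59.36 GPa

59.36 GPa


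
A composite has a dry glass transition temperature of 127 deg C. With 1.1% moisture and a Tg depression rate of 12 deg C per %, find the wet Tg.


Tg_wet = Tg_dry - k*moisture = 127 - 12*1.1 = 113.8 deg C

113.8 deg C


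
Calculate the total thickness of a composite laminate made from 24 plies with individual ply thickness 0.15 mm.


h = n * t_ply = 24 * 0.15 = 3.6 mm

3.6 mm


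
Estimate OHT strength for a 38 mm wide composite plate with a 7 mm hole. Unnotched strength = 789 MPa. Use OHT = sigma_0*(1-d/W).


OHT = sigma_0*(1-d/W) = 789*(1-7/38) = 643.7 MPa

643.7 MPa


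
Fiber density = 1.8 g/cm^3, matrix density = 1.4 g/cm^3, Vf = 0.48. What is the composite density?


rho_c = rho_f*Vf + rho_m*(1-Vf) = 1.8*0.48 + 1.4*0.52 = 1.592 g/cm^3

1.592 g/cm^3


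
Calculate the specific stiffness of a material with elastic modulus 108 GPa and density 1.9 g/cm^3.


Specific stiffness = E/rho = 108/1.9 = 56.8 GPa/(g/cm^3)

56.8 GPa/(g/cm^3)


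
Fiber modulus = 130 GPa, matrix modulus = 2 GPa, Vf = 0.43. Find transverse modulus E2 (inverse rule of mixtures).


1/E2 = Vf/Ef + (1-Vf)/Em = 0.43/130 + 0.57/2
E2 = 3.47 GPa

3.47 GPa


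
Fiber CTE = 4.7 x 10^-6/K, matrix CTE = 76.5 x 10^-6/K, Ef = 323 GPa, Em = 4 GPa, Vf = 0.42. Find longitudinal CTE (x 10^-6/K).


E1 = Ef*Vf + Em*(1-Vf) = 137.98
alpha_1 = (alpha_f*Ef*Vf + alpha_m*Em*(1-Vf))/E1 = 5.91 x 10^-6/K

5.91 x 10^-6/K


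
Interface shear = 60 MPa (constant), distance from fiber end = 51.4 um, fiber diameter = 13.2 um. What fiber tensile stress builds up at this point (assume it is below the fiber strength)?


Force balance: sigma_f * (pi*d^2/4) = tau * (pi*d) * x  ->  sigma_f = 4 * tau * x / d
sigma_f = 4 * 60 * 51.4 / 13.2 = 934.5 MPa

934.5 MPa


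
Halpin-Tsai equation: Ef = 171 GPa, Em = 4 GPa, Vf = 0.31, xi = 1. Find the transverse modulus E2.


eta = (Ef/Em - 1)/(Ef/Em + xi) = (42.75 - 1)/(42.75 + 1) = 0.9543
E2 = Em*(1+xi*eta*Vf)/(1-eta*Vf) = 7.36 GPa

7.36 GPa


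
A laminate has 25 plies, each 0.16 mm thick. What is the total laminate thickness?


h = n * t_ply = 25 * 0.16 = 4.0 mm

4.0 mm


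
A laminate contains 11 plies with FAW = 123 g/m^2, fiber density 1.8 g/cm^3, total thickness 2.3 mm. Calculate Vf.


Vf = n * FAW / (rho_f * h * 1000) = 11 * 123 / (1.8 * 2.3 * 1000) = 0.3268

0.3268


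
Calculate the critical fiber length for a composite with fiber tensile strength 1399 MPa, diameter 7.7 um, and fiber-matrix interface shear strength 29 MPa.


Lc = sigma_f * d / (2 * tau_i) = 1399 * 7.7 / (2 * 29) = 185.7 um

185.7 um


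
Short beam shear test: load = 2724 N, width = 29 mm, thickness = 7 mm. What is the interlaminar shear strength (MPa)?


ILSS = 3F/(4bh) = 3*2724/(4*29*7) = 10.06 MPa

10.06 MPa


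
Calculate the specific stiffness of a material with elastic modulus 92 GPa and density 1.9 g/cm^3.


Specific stiffness = E/rho = 92/1.9 = 48.4 GPa/(g/cm^3)

48.4 GPa/(g/cm^3)


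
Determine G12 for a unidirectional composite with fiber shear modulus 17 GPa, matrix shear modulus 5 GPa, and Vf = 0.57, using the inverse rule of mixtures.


1/G12 = Vf/Gf + (1-Vf)/Gm = 0.57/17 + 0.43/5
G12 = 8.37 GPa

8.37 GPa


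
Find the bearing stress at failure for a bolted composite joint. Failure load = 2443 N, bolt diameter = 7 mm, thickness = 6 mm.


sigma_br = F/(d*h) = 2443/(7*6) = 58.2 MPa

58.2 MPa


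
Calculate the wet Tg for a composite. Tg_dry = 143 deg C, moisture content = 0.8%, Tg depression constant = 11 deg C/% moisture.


Tg_wet = Tg_dry - k*moisture = 143 - 11*0.8 = 134.2 deg C

134.2 deg C


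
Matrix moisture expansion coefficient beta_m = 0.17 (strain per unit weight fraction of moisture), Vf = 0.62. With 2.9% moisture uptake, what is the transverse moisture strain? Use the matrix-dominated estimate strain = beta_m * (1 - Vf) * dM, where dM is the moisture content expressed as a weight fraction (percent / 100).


dM = 2.9/100 = 0.029
strain = beta_m * (1-Vf) * dM = 0.17 * 0.38 * 0.029 = 0.0018734

0.0018734


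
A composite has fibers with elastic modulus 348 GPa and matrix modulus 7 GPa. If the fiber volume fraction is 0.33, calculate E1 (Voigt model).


E1 = Ef*Vf + Em*(1-Vf) = 348*0.33 + 7*0.67 = 119.53 GPa

119.53 GPa


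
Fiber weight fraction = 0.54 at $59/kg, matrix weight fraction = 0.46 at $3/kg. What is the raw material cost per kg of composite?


Cost = cost_f*Wf + cost_m*Wm = 59*0.54 + 3*0.46 = $33.24/kg

$33.24/kg


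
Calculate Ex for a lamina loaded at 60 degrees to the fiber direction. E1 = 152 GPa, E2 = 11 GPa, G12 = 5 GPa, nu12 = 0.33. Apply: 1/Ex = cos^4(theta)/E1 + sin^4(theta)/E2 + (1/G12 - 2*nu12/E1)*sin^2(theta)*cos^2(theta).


cos^4(60) = 0.0625, sin^4(60) = 0.5625, sin^2(60)*cos^2(60) = 0.1875
1/G12 - 2*nu12/E1 = 1/5 - 2*0.33/152 = 0.195658 GPa^-1
1/Ex = 0.0625/152 + 0.5625/11 + 0.195658*0.1875 = 0.0882334 GPa^-1
Ex = 11.33 GPa

11.33 GPa


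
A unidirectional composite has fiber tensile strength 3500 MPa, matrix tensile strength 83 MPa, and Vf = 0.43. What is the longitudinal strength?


sigma_1 = sigma_f*Vf + sigma_m*(1-Vf) = 3500*0.43 + 83*0.57 = 1552.3 MPa

1552.3 MPa


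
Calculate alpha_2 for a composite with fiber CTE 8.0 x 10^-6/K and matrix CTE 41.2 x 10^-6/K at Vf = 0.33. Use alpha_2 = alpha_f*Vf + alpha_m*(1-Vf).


alpha_2 = alpha_f*Vf + alpha_m*(1-Vf) = 8.0*0.33 + 41.2*0.67 = 30.2 x 10^-6/K

30.2 x 10^-6/K


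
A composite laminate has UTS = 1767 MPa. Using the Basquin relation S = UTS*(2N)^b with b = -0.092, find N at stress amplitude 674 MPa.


N = 0.5 * (S/UTS)^(1/b) = 0.5 * (674/1767)^(1/-0.092) = 17730.3061 cycles

17730.3061 cycles


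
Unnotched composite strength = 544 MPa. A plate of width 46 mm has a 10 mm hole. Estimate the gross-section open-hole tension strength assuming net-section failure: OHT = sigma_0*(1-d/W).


OHT = sigma_0*(1-d/W) = 544*(1-10/46) = 425.7 MPa

425.7 MPa


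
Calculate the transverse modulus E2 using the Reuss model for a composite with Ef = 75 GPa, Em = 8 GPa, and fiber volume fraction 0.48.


1/E2 = Vf/Ef + (1-Vf)/Em = 0.48/75 + 0.52/8
E2 = 14.01 GPa

14.01 GPa


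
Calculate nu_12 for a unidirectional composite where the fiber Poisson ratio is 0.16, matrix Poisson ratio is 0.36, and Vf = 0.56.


nu_12 = nu_f*Vf + nu_m*(1-Vf) = 0.16*0.56 + 0.36*0.44 = 0.248

0.248


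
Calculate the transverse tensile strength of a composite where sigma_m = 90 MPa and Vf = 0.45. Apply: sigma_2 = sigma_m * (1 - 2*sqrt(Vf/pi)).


factor = 1 - 2*sqrt(0.45/pi) = 0.2431
sigma_2 = 90 * 0.2431 = 21.88 MPa

21.88 MPa


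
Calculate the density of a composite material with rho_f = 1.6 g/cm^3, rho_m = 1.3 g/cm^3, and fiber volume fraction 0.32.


rho_c = rho_f*Vf + rho_m*(1-Vf) = 1.6*0.32 + 1.3*0.68 = 1.396 g/cm^3

1.396 g/cm^3


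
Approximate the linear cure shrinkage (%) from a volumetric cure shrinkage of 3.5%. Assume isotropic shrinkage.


Linear shrinkage ≈ vol_shrink/3 = 3.5/3 = 1.167%

1.167%


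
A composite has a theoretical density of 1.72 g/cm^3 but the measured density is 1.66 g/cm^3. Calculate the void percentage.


Void% = (rho_theo - rho_actual)/rho_theo * 100 = (1.72 - 1.66)/1.72 * 100 = 3.49%

3.49%


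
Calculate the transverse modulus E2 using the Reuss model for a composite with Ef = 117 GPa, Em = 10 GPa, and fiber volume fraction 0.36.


1/E2 = Vf/Ef + (1-Vf)/Em = 0.36/117 + 0.64/10
E2 = 14.91 GPa

14.91 GPa


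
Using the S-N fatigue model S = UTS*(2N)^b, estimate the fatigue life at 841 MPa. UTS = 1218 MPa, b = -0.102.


N = 0.5 * (S/UTS)^(1/b) = 0.5 * (841/1218)^(1/-0.102) = 18.8775 cycles

18.8775 cycles


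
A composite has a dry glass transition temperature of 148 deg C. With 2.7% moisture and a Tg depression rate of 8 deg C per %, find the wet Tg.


Tg_wet = Tg_dry - k*moisture = 148 - 8*2.7 = 126.4 deg C

126.4 deg C


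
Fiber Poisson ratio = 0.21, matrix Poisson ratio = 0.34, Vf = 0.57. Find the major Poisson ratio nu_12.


nu_12 = nu_f*Vf + nu_m*(1-Vf) = 0.21*0.57 + 0.34*0.43 = 0.2659

0.2659


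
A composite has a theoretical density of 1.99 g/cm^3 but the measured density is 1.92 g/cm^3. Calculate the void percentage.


Void% = (rho_theo - rho_actual)/rho_theo * 100 = (1.99 - 1.92)/1.99 * 100 = 3.52%

3.52%


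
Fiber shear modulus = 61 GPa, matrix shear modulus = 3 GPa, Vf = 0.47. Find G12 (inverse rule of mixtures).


1/G12 = Vf/Gf + (1-Vf)/Gm = 0.47/61 + 0.53/3
G12 = 5.42 GPa

5.42 GPa


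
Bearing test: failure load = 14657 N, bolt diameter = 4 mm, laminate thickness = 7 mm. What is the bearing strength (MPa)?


sigma_br = F/(d*h) = 14657/(4*7) = 523.5 MPa

523.5 MPa


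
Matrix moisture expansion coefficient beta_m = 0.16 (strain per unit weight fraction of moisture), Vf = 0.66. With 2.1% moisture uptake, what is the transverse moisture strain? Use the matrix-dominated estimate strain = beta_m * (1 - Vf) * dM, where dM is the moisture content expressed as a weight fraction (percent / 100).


dM = 2.1/100 = 0.021
strain = beta_m * (1-Vf) * dM = 0.16 * 0.34 * 0.021 = 0.0011424

0.0011424


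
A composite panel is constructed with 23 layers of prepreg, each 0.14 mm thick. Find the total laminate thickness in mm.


h = n * t_ply = 23 * 0.14 = 3.22 mm

3.22 mm


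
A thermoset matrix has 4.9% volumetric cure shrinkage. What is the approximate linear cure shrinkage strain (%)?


Linear shrinkage ≈ vol_shrink/3 = 4.9/3 = 1.633%

1.633%


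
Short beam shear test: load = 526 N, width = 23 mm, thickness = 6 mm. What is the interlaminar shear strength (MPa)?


ILSS = 3F/(4bh) = 3*526/(4*23*6) = 2.86 MPa

2.86 MPa


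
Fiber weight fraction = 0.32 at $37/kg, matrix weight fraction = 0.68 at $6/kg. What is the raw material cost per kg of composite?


Cost = cost_f*Wf + cost_m*Wm = 37*0.32 + 6*0.68 = $15.92/kg

$15.92/kg


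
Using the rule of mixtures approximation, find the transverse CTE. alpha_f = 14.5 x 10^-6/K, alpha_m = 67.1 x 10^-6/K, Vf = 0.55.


alpha_2 = alpha_f*Vf + alpha_m*(1-Vf) = 14.5*0.55 + 67.1*0.45 = 38.2 x 10^-6/K

38.2 x 10^-6/K


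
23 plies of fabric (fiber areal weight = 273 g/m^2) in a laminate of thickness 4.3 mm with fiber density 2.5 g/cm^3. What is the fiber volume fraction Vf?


Vf = n * FAW / (rho_f * h * 1000) = 23 * 273 / (2.5 * 4.3 * 1000) = 0.5841

0.5841


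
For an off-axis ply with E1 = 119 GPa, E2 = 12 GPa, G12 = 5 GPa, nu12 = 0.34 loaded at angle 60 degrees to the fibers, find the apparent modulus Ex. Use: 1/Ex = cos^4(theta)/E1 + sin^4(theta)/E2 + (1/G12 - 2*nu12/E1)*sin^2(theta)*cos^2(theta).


cos^4(60) = 0.0625, sin^4(60) = 0.5625, sin^2(60)*cos^2(60) = 0.1875
1/G12 - 2*nu12/E1 = 1/5 - 2*0.34/119 = 0.194286 GPa^-1
1/Ex = 0.0625/119 + 0.5625/12 + 0.194286*0.1875 = 0.0838288 GPa^-1
Ex = 11.93 GPa

11.93 GPa


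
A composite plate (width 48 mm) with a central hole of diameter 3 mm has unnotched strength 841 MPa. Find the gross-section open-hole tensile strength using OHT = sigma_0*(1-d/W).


OHT = sigma_0*(1-d/W) = 841*(1-3/48) = 788.4 MPa

788.4 MPa


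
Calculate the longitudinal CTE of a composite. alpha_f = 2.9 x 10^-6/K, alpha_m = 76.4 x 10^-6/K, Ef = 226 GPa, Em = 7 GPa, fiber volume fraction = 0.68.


E1 = Ef*Vf + Em*(1-Vf) = 155.92
alpha_1 = (alpha_f*Ef*Vf + alpha_m*Em*(1-Vf))/E1 = 3.96 x 10^-6/K

3.96 x 10^-6/K
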